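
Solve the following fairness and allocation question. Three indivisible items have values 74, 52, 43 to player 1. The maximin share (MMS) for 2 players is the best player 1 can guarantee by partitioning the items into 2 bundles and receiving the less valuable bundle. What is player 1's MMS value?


Step 1: Item values = 74, 52, 43
Step 2: Enumerate all 2-bundle partitions and take the smaller bundle:
  Partition 1: {74} vs {52,43} -> bundles 74, 95; min = 74
  Partition 2: {52} vs {74,43} -> bundles 52, 117; min = 52
  Partition 3: {43} vs {74,52} -> bundles 43, 126; min = 43
Step 3: MMS = max(74, 52, 43) = 74

74


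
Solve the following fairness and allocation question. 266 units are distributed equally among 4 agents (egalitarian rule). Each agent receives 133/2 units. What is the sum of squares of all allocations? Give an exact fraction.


Step 1: Each agent's share = 266/4 = 133/2
Step 2: Square of each share = (133/2)^2 = 17689/4
Step 3: Sum of squares = 4 * 17689/4 = 17689

17689


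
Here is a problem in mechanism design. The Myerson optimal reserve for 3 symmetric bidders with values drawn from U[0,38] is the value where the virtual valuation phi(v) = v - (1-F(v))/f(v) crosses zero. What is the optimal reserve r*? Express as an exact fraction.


Step 1: For U[0,38], F(v) = v/38 and f(v) = 1/38
Step 2: phi(v) = v - (1 - v/38)/(1/38) = v - (38 - v) = 2v - 38
Step 3: Set phi(r*) = 0: 2r* - 38 = 0
Step 4: r* = 38/2 = 19 (the number of bidders n = 3 does not enter)

19


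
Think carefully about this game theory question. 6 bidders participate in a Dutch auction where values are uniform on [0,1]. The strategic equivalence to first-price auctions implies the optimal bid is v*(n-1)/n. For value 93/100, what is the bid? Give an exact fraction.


Step 1: Dutch auctions are strategically equivalent to first-price auctions
Step 2: The equilibrium bid is b(v) = v*(n-1)/n
Step 3: b = 93/100 * 5/6
Step 4: b = 31/40

31/40


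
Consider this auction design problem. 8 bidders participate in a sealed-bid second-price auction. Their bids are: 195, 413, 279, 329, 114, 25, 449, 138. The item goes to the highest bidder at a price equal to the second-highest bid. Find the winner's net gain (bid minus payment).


Step 1: Sort bids in descending order: 449, 413, 329, 279, 195, 138, 114, 25
Step 2: The winning bid is the highest: 449
Step 3: The payment equals the second-highest bid: 413
Step 4: Surplus = winner's bid - payment = 449 - 413 = 36

36


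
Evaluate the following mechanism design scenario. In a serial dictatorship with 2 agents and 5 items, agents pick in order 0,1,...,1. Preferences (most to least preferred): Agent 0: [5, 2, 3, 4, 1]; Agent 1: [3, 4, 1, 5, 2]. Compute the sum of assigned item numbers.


Step 1: Agent 0 picks item 5
Step 2: Agent 1 picks item 3
Step 3: Sum = 5 + 3 = 8

8


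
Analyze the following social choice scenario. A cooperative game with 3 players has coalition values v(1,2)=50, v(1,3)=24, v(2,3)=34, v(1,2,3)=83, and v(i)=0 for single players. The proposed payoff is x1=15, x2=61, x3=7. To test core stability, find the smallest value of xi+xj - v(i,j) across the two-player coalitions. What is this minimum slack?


Step 1: Slack for coalition (1,2): x1+x2 - v12 = 76 - 50 = 26
Step 2: Slack for coalition (1,3): x1+x3 - v13 = 22 - 24 = -2
Step 3: Slack for coalition (2,3): x2+x3 - v23 = 68 - 34 = 34
Step 4: Minimum slack = min(26, -2, 34) = -2, attained by (1,3); coalition (1,3) can block (slack < 0), so the allocation is not in the core

-2


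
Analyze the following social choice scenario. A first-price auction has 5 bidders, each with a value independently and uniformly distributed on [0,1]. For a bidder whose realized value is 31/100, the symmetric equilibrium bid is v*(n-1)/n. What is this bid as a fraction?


Step 1: The symmetric BNE bidding function is b(v) = v * (n-1) / n
Step 2: Substitute v = 31/100 and n = 5
Step 3: b = 31/100 * 4/5
Step 4: b = 31/125

31/125


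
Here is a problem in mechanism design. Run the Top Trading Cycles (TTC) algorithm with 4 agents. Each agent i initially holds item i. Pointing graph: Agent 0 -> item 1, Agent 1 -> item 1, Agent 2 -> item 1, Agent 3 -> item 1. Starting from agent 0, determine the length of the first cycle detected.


Step 1: Trace the pointer graph from agent 0: 0 -> 1 -> 1
Step 2: A cycle is detected when we revisit agent 1
Step 3: The cycle is: 1 -> 1
Step 4: Cycle length = 1

1


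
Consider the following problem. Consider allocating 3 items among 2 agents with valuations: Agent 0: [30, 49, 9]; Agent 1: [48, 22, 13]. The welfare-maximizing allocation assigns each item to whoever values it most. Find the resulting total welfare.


Step 1: For each item, find the maximum value among all agents.
Step 2: Item 0 -> Agent 1 (value 48)
Step 3: Item 1 -> Agent 0 (value 49)
Step 4: Item 2 -> Agent 1 (value 13)
Step 5: Total welfare = 48 + 49 + 13 = 110

110


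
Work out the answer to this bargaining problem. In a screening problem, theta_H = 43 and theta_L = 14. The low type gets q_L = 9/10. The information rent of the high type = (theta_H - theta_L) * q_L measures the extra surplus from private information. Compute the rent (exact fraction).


Step 1: theta_H - theta_L = 43 - 14 = 29
Step 2: Information rent = (theta_H - theta_L) * q_L
Step 3: = 29 * 9/10
Step 4: = 261/10

261/10


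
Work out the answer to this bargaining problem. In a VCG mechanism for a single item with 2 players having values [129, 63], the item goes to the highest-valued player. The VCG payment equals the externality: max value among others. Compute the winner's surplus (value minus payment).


Step 1: The winner is the agent with the highest value: agent 0 with value 129
Step 2: Values of other agents: [63]
Step 3: VCG payment = max of others' values = 63
Step 4: Surplus = 129 - 63 = 66

66


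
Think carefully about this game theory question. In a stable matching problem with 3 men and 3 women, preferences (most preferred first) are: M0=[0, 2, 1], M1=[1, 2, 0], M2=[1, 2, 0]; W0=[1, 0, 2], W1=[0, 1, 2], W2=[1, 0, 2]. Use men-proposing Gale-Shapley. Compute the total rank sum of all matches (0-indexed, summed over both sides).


Step 1: Run Gale-Shapley (men propose, women hold best offer):
  M0 proposes to W0; she accepts
  M1 proposes to W1; she accepts
  M2 proposes to W1; rejected
  M2 proposes to W2; she accepts
Step 2: Final matching: W0-M0, W1-M1, W2-M2
Step 3: 0-indexed ranks (man's rank of his match, then woman's): 0 + 1 + 0 + 1 + 1 + 2
Step 4: Total rank sum = 5

5


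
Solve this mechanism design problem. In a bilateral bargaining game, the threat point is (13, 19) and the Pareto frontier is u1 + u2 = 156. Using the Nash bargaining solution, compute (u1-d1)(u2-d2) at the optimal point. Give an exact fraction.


Step 1: The Nash solution splits surplus symmetrically above the disagreement point
Step 2: u1 = (total + d1 - d2)/2 = (156 + 13 - 19)/2 = 75
Step 3: u2 = (total - d1 + d2)/2 = (156 - 13 + 19)/2 = 81
Step 4: Nash product = (75 - 13) * (81 - 19)
Step 5: = 62 * 62 = 3844

3844


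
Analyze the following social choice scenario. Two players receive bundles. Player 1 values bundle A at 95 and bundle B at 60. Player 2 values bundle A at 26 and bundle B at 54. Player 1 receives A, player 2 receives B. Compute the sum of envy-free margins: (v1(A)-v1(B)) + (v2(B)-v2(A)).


Step 1: Player 1's margin = v1(A) - v1(B) = 95 - 60 = 35
Step 2: Player 2's margin = v2(B) - v2(A) = 54 - 26 = 28
Step 3: Total margin = 35 + 28 = 63

63


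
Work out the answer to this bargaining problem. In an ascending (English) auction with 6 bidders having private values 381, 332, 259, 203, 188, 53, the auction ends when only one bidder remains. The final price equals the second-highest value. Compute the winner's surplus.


Step 1: Identify the highest value: 381
Step 2: Identify the second-highest value: 332
Step 3: The final price = second-highest value = 332
Step 4: Surplus = 381 - 332 = 49

49


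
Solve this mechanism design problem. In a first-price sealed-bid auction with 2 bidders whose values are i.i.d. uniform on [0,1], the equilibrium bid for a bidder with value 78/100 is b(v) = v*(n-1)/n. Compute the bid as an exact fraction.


Step 1: The symmetric BNE bidding function is b(v) = v * (n-1) / n
Step 2: Substitute v = 39/50 and n = 2
Step 3: b = 39/50 * 1/2
Step 4: b = 39/100

39/100


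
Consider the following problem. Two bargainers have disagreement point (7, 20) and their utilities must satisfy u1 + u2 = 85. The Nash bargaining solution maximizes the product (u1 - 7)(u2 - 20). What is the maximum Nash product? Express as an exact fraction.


Step 1: The Nash solution splits surplus symmetrically above the disagreement point
Step 2: u1 = (total + d1 - d2)/2 = (85 + 7 - 20)/2 = 36
Step 3: u2 = (total - d1 + d2)/2 = (85 - 7 + 20)/2 = 49
Step 4: Nash product = (36 - 7) * (49 - 20)
Step 5: = 29 * 29 = 841

841


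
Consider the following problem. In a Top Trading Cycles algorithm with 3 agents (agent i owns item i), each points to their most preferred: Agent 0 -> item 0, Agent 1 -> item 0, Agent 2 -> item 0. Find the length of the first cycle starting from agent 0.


Step 1: Trace the pointer graph from agent 0: 0 -> 0
Step 2: A cycle is detected when we revisit agent 0
Step 3: The cycle is: 0 -> 0
Step 4: Cycle length = 1

1


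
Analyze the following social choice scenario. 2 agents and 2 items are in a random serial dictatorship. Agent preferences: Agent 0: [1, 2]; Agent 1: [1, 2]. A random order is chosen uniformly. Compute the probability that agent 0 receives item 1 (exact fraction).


Step 1: Agent 0 wants item 1
Step 2: There are 2 possible orderings of agents
Step 3: In 1 orderings, agent 0 gets item 1
Step 4: Probability = 1/2

1/2


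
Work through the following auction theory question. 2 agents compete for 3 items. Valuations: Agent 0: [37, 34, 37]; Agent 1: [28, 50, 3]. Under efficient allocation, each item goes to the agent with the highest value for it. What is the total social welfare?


Step 1: For each item, find the maximum value among all agents.
Step 2: Item 0 -> Agent 0 (value 37)
Step 3: Item 1 -> Agent 1 (value 50)
Step 4: Item 2 -> Agent 0 (value 37)
Step 5: Total welfare = 37 + 50 + 37 = 124

124


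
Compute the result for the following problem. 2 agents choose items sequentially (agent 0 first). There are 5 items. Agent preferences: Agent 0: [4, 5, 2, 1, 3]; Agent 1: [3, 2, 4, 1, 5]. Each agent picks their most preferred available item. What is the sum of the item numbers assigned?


Step 1: Agent 0 picks item 4
Step 2: Agent 1 picks item 3
Step 3: Sum = 4 + 3 = 7

7


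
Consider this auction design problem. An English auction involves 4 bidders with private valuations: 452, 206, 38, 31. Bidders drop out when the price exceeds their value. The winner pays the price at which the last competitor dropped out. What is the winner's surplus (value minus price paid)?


Step 1: Identify the highest value: 452
Step 2: Identify the second-highest value: 206
Step 3: The final price = second-highest value = 206
Step 4: Surplus = 452 - 206 = 246

246


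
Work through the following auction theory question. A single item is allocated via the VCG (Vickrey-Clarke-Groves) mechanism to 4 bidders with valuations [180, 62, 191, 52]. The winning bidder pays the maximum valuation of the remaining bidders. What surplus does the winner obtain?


Step 1: The winner is the agent with the highest value: agent 2 with value 191
Step 2: Values of other agents: [180, 62, 52]
Step 3: VCG payment = max of others' values = 180
Step 4: Surplus = 191 - 180 = 11

11


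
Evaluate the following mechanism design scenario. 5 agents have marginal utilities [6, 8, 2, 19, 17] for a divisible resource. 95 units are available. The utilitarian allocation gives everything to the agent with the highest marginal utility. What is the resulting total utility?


Step 1: The marginal utilities are [6, 8, 2, 19, 17]
Step 2: The highest marginal utility is 19
Step 3: All 95 units go to that agent
Step 4: Total utility = 19 * 95 = 1805

1805


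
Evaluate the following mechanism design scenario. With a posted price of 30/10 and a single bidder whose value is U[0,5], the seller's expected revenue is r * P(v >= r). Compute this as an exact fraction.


Step 1: Posted price r = 3, value support [0,5]
Step 2: P(v >= r) = (5 - 3)/5 = 2/5
Step 3: Expected revenue = r * P(v >= r) = 3 * 2/5
Step 4: Revenue = 6/5

6/5


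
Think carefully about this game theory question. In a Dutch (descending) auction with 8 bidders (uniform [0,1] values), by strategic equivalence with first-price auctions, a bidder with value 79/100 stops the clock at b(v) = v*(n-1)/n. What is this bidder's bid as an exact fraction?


Step 1: Dutch auctions are strategically equivalent to first-price auctions
Step 2: The equilibrium bid is b(v) = v*(n-1)/n
Step 3: b = 79/100 * 7/8
Step 4: b = 553/800

553/800


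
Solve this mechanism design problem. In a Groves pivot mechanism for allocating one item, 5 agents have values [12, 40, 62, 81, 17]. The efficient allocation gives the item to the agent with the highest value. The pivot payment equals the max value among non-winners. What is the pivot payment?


Step 1: The efficient winner is agent 3 with value 81
Step 2: Other agents' values: [12, 40, 62, 17]
Step 3: Pivot payment = max(others) = 62
Step 4: The winner pays 62

62


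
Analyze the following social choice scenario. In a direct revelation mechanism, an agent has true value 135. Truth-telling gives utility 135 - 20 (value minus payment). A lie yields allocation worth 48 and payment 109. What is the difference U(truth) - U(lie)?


Step 1: U(truth) = value - payment = 135 - 20 = 115
Step 2: U(lie) = allocation - payment = 48 - 109 = -61
Step 3: IC gap = 115 - (-61) = 176

176


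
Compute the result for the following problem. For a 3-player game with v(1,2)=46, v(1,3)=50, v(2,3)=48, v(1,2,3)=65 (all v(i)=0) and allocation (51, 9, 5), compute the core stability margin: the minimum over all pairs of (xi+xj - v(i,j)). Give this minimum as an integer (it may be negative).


Step 1: Slack for coalition (1,2): x1+x2 - v12 = 60 - 46 = 14
Step 2: Slack for coalition (1,3): x1+x3 - v13 = 56 - 50 = 6
Step 3: Slack for coalition (2,3): x2+x3 - v23 = 14 - 48 = -34
Step 4: Minimum slack = min(14, 6, -34) = -34, attained by (2,3); coalition (2,3) can block (slack < 0), so the allocation is not in the core

-34


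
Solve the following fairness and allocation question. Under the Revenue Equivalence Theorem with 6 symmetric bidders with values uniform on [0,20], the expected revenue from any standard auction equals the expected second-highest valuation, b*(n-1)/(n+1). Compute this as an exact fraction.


Step 1: By Revenue Equivalence, expected revenue = b*(n-1)/(n+1)
Step 2: Substituting n = 6, b = 20
Step 3: Revenue = 20*(6-1)/(6+1) = 20*5/7
Step 4: Revenue = 100/7

100/7


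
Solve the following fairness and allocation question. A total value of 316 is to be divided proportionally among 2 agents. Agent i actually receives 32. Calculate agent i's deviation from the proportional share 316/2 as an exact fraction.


Step 1: Proportional share = 316/2 = 158
Step 2: Agent's actual allocation = 32
Step 3: Excess = 32 - 158 = -126

-126


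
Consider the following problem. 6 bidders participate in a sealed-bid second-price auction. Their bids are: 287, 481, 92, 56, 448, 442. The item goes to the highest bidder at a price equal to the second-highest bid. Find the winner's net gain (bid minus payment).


Step 1: Sort bids in descending order: 481, 448, 442, 287, 92, 56
Step 2: The winning bid is the highest: 481
Step 3: The payment equals the second-highest bid: 448
Step 4: Surplus = winner's bid - payment = 481 - 448 = 33

33


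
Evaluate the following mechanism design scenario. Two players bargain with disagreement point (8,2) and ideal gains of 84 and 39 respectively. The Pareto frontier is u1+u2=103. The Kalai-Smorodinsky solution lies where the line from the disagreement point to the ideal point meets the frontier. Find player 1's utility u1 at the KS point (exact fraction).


Step 1: At the KS point, (u1-d1)/r1 = (u2-d2)/r2 = t and u1+u2 = 103
Step 2: u1 = d1 + r1*t and u2 = d2 + r2*t, so (d1 + r1*t) + (d2 + r2*t) = 103
Step 3: t = (103 - 8 - 2)/(84 + 39) = 93/123 = 31/41
Step 4: u1 = d1 + r1*t = 8 + 84 * 31/41 = 2932/41
Step 5: (Check: u2 = d2 + r2*t = 1291/41; u1+u2 = 2932/41 + 1291/41 = 103, on the frontier.)

2932/41


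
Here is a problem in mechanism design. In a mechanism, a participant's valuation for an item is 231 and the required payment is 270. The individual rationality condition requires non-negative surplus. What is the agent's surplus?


Step 1: Surplus = value - payment = 231 - 270 = -39
Step 2: IR is violated (surplus < 0)

-39


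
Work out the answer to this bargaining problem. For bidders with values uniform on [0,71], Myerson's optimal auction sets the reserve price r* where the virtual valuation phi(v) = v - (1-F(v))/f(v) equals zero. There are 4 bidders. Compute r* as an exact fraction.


Step 1: For U[0,71], F(v) = v/71 and f(v) = 1/71
Step 2: phi(v) = v - (1 - v/71)/(1/71) = v - (71 - v) = 2v - 71
Step 3: Set phi(r*) = 0: 2r* - 71 = 0
Step 4: r* = 71/2 (the number of bidders n = 4 does not enter)

71/2


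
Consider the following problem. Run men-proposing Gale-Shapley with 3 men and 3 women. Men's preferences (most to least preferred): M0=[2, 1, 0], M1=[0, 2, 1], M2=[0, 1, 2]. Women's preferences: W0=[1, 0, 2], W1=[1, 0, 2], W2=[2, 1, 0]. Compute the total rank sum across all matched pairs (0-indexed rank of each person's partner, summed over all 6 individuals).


Step 1: Run Gale-Shapley (men propose, women hold best offer):
  M0 proposes to W2; she accepts
  M1 proposes to W0; she accepts
  M2 proposes to W0; rejected
  M2 proposes to W1; she accepts
Step 2: Final matching: W0-M1, W1-M2, W2-M0
Step 3: 0-indexed ranks (man's rank of his match, then woman's): 0 + 0 + 1 + 2 + 0 + 2
Step 4: Total rank sum = 5

5


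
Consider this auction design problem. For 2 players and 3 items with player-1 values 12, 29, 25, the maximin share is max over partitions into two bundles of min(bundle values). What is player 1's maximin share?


Step 1: Item values = 12, 29, 25
Step 2: Enumerate all 2-bundle partitions and take the smaller bundle:
  Partition 1: {12} vs {29,25} -> bundles 12, 54; min = 12
  Partition 2: {29} vs {12,25} -> bundles 29, 37; min = 29
  Partition 3: {25} vs {12,29} -> bundles 25, 41; min = 25
Step 3: MMS = max(12, 29, 25) = 29

29


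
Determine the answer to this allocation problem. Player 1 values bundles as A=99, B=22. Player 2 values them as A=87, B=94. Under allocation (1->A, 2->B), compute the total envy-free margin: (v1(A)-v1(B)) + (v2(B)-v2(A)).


Step 1: Player 1's margin = v1(A) - v1(B) = 99 - 22 = 77
Step 2: Player 2's margin = v2(B) - v2(A) = 94 - 87 = 7
Step 3: Total margin = 77 + 7 = 84

84


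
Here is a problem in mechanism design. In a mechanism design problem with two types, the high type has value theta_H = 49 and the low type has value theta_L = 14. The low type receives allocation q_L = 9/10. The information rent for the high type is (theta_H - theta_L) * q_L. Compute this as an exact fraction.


Step 1: theta_H - theta_L = 49 - 14 = 35
Step 2: Information rent = (theta_H - theta_L) * q_L
Step 3: = 35 * 9/10
Step 4: = 63/2

63/2


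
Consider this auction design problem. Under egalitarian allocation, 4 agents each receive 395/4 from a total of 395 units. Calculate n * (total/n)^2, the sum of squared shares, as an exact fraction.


Step 1: Each agent's share = 395/4
Step 2: Square of each share = (395/4)^2 = 156025/16
Step 3: Sum of squares = 4 * 156025/16 = 156025/4

156025/4


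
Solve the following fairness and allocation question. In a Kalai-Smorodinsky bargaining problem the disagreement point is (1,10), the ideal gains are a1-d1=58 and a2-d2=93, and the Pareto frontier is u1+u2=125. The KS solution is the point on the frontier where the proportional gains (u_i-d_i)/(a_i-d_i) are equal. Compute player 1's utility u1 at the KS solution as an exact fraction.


Step 1: At the KS point, (u1-d1)/r1 = (u2-d2)/r2 = t and u1+u2 = 125
Step 2: u1 = d1 + r1*t and u2 = d2 + r2*t, so (d1 + r1*t) + (d2 + r2*t) = 125
Step 3: t = (125 - 1 - 10)/(58 + 93) = 114/151
Step 4: u1 = d1 + r1*t = 1 + 58 * 114/151 = 6763/151
Step 5: (Check: u2 = d2 + r2*t = 12112/151; u1+u2 = 6763/151 + 12112/151 = 125, on the frontier.)

6763/151


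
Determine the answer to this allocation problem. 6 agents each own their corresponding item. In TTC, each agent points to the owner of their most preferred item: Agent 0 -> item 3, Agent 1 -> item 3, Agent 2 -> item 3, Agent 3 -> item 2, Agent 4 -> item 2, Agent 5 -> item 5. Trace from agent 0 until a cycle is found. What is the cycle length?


Step 1: Trace the pointer graph from agent 0: 0 -> 3 -> 2 -> 3
Step 2: A cycle is detected when we revisit agent 3
Step 3: The cycle is: 3 -> 2 -> 3
Step 4: Cycle length = 2

2


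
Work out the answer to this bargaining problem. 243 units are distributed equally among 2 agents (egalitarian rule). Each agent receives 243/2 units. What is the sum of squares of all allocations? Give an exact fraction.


Step 1: Each agent's share = 243/2
Step 2: Square of each share = (243/2)^2 = 59049/4
Step 3: Sum of squares = 2 * 59049/4 = 59049/2

59049/2


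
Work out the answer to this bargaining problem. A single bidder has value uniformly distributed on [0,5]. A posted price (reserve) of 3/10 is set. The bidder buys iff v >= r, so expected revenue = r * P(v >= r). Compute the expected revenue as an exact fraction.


Step 1: Posted price r = 3/10, value support [0,5]
Step 2: P(v >= r) = (5 - 3/10)/5 = 47/50
Step 3: Expected revenue = r * P(v >= r) = 3/10 * 47/50
Step 4: Revenue = 141/500

141/500


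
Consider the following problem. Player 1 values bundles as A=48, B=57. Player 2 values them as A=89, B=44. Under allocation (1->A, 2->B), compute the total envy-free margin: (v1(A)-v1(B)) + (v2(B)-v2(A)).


Step 1: Player 1's margin = v1(A) - v1(B) = 48 - 57 = -9
Step 2: Player 2's margin = v2(B) - v2(A) = 44 - 89 = -45
Step 3: Total margin = -9 + -45 = -54

-54


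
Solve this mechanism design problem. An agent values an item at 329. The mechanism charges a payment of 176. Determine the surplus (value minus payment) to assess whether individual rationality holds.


Step 1: Surplus = value - payment = 329 - 176 = 153
Step 2: IR is satisfied (surplus >= 0)

153


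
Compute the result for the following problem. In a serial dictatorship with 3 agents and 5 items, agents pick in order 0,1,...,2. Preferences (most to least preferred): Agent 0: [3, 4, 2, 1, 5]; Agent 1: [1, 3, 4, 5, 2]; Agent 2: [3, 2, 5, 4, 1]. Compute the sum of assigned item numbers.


Step 1: Agent 0 picks item 3
Step 2: Agent 1 picks item 1
Step 3: Agent 2 picks item 2
Step 4: Sum = 3 + 1 + 2 = 6

6


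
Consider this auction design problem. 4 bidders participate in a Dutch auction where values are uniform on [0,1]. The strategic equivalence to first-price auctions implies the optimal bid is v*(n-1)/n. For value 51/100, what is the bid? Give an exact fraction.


Step 1: Dutch auctions are strategically equivalent to first-price auctions
Step 2: The equilibrium bid is b(v) = v*(n-1)/n
Step 3: b = 51/100 * 3/4
Step 4: b = 153/400

153/400


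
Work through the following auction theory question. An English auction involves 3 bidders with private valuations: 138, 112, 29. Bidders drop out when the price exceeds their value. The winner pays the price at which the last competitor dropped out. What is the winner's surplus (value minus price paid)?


Step 1: Identify the highest value: 138
Step 2: Identify the second-highest value: 112
Step 3: The final price = second-highest value = 112
Step 4: Surplus = 138 - 112 = 26

26


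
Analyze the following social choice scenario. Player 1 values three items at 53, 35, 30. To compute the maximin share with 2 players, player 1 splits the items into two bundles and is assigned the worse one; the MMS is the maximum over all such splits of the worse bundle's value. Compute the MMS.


Step 1: Item values = 53, 35, 30
Step 2: Enumerate all 2-bundle partitions and take the smaller bundle:
  Partition 1: {53} vs {35,30} -> bundles 53, 65; min = 53
  Partition 2: {35} vs {53,30} -> bundles 35, 83; min = 35
  Partition 3: {30} vs {53,35} -> bundles 30, 88; min = 30
Step 3: MMS = max(53, 35, 30) = 53

53


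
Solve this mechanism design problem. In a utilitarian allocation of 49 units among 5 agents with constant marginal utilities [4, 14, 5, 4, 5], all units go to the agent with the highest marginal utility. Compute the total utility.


Step 1: The marginal utilities are [4, 14, 5, 4, 5]
Step 2: The highest marginal utility is 14
Step 3: All 49 units go to that agent
Step 4: Total utility = 14 * 49 = 686

686


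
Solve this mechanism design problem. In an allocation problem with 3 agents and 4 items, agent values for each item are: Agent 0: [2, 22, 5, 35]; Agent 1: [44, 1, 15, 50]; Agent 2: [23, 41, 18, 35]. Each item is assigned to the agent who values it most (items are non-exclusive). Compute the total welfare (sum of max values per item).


Step 1: For each item, find the maximum value among all agents.
Step 2: Item 0 -> Agent 1 (value 44)
Step 3: Item 1 -> Agent 2 (value 41)
Step 4: Item 2 -> Agent 2 (value 18)
Step 5: Item 3 -> Agent 1 (value 50)
Step 6: Total welfare = 44 + 41 + 18 + 50 = 153

153


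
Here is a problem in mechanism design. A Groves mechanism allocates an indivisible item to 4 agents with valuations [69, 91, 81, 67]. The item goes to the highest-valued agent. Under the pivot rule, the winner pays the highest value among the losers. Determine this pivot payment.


Step 1: The efficient winner is agent 1 with value 91
Step 2: Other agents' values: [69, 81, 67]
Step 3: Pivot payment = max(others) = 81
Step 4: The winner pays 81

81


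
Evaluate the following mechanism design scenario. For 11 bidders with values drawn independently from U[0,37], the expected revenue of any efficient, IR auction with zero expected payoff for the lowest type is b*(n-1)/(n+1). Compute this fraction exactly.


Step 1: By Revenue Equivalence, expected revenue = b*(n-1)/(n+1)
Step 2: Substituting n = 11, b = 37
Step 3: Revenue = 37*(11-1)/(11+1) = 37*10/12
Step 4: Revenue = 370/12 = 185/6

185/6


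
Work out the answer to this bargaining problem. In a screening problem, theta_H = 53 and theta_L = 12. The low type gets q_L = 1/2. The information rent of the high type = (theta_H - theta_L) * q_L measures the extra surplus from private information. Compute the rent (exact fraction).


Step 1: theta_H - theta_L = 53 - 12 = 41
Step 2: Information rent = (theta_H - theta_L) * q_L
Step 3: = 41 * 1/2
Step 4: = 41/2

41/2


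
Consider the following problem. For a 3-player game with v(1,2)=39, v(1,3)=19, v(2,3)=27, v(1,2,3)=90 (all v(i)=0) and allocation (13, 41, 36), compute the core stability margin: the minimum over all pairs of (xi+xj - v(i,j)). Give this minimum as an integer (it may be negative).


Step 1: Slack for coalition (1,2): x1+x2 - v12 = 54 - 39 = 15
Step 2: Slack for coalition (1,3): x1+x3 - v13 = 49 - 19 = 30
Step 3: Slack for coalition (2,3): x2+x3 - v23 = 77 - 27 = 50
Step 4: Minimum slack = min(15, 30, 50) = 15, attained by (1,2); no pair can gain by deviating, so the allocation is in the core

15


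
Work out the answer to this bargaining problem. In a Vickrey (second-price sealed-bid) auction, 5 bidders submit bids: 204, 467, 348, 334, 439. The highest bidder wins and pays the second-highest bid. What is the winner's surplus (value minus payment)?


Step 1: Sort bids in descending order: 467, 439, 348, 334, 204
Step 2: The winning bid is the highest: 467
Step 3: The payment equals the second-highest bid: 439
Step 4: Surplus = winner's bid - payment = 467 - 439 = 28

28


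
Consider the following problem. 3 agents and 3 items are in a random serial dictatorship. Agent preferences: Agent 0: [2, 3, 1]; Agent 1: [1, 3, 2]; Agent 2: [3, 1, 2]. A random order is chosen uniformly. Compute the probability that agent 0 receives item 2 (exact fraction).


Step 1: Agent 0 wants item 2
Step 2: There are 6 possible orderings of agents
Step 3: In 6 orderings, agent 0 gets item 2
Step 4: Probability = 6/6 = 1

1


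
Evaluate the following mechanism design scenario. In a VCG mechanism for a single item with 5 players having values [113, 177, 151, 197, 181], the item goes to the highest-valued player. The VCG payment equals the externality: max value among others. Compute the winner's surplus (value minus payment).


Step 1: The winner is the agent with the highest value: agent 3 with value 197
Step 2: Values of other agents: [113, 177, 151, 181]
Step 3: VCG payment = max of others' values = 181
Step 4: Surplus = 197 - 181 = 16

16


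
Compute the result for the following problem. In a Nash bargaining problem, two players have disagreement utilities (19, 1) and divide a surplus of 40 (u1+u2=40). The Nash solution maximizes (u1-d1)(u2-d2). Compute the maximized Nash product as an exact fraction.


Step 1: The Nash solution splits surplus symmetrically above the disagreement point
Step 2: u1 = (total + d1 - d2)/2 = (40 + 19 - 1)/2 = 29
Step 3: u2 = (total - d1 + d2)/2 = (40 - 19 + 1)/2 = 11
Step 4: Nash product = (29 - 19) * (11 - 1)
Step 5: = 10 * 10 = 100

100


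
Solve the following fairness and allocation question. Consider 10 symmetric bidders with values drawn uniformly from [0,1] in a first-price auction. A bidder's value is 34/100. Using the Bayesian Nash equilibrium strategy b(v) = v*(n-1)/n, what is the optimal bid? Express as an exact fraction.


Step 1: The symmetric BNE bidding function is b(v) = v * (n-1) / n
Step 2: Substitute v = 17/50 and n = 10
Step 3: b = 17/50 * 9/10
Step 4: b = 153/500

153/500


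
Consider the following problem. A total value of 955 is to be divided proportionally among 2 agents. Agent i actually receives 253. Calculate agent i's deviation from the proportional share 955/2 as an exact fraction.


Step 1: Proportional share = 955/2
Step 2: Agent's actual allocation = 253
Step 3: Excess = 253 - 955/2 = -449/2

-449/2


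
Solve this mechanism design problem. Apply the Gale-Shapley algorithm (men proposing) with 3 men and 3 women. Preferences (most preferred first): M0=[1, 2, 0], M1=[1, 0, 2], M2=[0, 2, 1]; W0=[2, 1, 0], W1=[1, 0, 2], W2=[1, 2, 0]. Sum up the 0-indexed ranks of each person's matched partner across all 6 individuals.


Step 1: Run Gale-Shapley (men propose, women hold best offer):
  M0 proposes to W1; she accepts
  M1 proposes to W1; she switches from M0
  M2 proposes to W0; she accepts
  M0 proposes to W2; she accepts
Step 2: Final matching: W0-M2, W1-M1, W2-M0
Step 3: 0-indexed ranks (man's rank of his match, then woman's): 0 + 0 + 0 + 0 + 1 + 2
Step 4: Total rank sum = 3

3


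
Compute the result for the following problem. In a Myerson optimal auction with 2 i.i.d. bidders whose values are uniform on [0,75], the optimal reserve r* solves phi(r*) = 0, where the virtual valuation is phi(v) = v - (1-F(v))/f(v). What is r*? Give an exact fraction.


Step 1: For U[0,75], F(v) = v/75 and f(v) = 1/75
Step 2: phi(v) = v - (1 - v/75)/(1/75) = v - (75 - v) = 2v - 75
Step 3: Set phi(r*) = 0: 2r* - 75 = 0
Step 4: r* = 75/2 (the number of bidders n = 2 does not enter)

75/2


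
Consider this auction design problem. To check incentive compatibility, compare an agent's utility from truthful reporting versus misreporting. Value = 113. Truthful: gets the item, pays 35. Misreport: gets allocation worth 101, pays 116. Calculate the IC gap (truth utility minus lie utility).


Step 1: U(truth) = value - payment = 113 - 35 = 78
Step 2: U(lie) = allocation - payment = 101 - 116 = -15
Step 3: IC gap = 78 - (-15) = 93

93


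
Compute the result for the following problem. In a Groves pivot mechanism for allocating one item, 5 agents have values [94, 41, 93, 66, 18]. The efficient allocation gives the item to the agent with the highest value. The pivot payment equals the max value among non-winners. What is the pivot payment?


Step 1: The efficient winner is agent 0 with value 94
Step 2: Other agents' values: [41, 93, 66, 18]
Step 3: Pivot payment = max(others) = 93
Step 4: The winner pays 93

93


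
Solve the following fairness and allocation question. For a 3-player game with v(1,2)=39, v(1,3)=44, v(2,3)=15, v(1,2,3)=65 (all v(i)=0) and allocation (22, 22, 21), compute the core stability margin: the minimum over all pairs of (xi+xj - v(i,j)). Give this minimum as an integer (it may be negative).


Step 1: Slack for coalition (1,2): x1+x2 - v12 = 44 - 39 = 5
Step 2: Slack for coalition (1,3): x1+x3 - v13 = 43 - 44 = -1
Step 3: Slack for coalition (2,3): x2+x3 - v23 = 43 - 15 = 28
Step 4: Minimum slack = min(5, -1, 28) = -1, attained by (1,3); coalition (1,3) can block (slack < 0), so the allocation is not in the core

-1


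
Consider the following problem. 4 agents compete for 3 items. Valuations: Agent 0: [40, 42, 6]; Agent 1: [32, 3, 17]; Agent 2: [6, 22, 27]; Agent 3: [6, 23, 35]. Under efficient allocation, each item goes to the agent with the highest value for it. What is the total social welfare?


Step 1: For each item, find the maximum value among all agents.
Step 2: Item 0 -> Agent 0 (value 40)
Step 3: Item 1 -> Agent 0 (value 42)
Step 4: Item 2 -> Agent 3 (value 35)
Step 5: Total welfare = 40 + 42 + 35 = 117

117


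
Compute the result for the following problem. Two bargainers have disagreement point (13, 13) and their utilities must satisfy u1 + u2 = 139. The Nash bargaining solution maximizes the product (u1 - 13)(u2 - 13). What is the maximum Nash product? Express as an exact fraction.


Step 1: The Nash solution splits surplus symmetrically above the disagreement point
Step 2: u1 = (total + d1 - d2)/2 = (139 + 13 - 13)/2 = 139/2
Step 3: u2 = (total - d1 + d2)/2 = (139 - 13 + 13)/2 = 139/2
Step 4: Nash product = (139/2 - 13) * (139/2 - 13)
Step 5: = 113/2 * 113/2 = 12769/4

12769/4


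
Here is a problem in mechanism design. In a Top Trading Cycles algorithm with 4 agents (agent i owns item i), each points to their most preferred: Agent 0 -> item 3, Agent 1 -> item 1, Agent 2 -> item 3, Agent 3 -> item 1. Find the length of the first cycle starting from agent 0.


Step 1: Trace the pointer graph from agent 0: 0 -> 3 -> 1 -> 1
Step 2: A cycle is detected when we revisit agent 1
Step 3: The cycle is: 1 -> 1
Step 4: Cycle length = 1

1


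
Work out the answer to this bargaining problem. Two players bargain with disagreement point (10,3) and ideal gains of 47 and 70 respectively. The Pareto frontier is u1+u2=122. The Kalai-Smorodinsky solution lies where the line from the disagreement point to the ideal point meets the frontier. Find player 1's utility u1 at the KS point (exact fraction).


Step 1: At the KS point, (u1-d1)/r1 = (u2-d2)/r2 = t and u1+u2 = 122
Step 2: u1 = d1 + r1*t and u2 = d2 + r2*t, so (d1 + r1*t) + (d2 + r2*t) = 122
Step 3: t = (122 - 10 - 3)/(47 + 70) = 109/117
Step 4: u1 = d1 + r1*t = 10 + 47 * 109/117 = 6293/117
Step 5: (Check: u2 = d2 + r2*t = 7981/117; u1+u2 = 6293/117 + 7981/117 = 122, on the frontier.)

6293/117


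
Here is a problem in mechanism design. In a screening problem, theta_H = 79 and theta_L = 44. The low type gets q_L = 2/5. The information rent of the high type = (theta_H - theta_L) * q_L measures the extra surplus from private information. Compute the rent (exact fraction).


Step 1: theta_H - theta_L = 79 - 44 = 35
Step 2: Information rent = (theta_H - theta_L) * q_L
Step 3: = 35 * 2/5
Step 4: = 14

14


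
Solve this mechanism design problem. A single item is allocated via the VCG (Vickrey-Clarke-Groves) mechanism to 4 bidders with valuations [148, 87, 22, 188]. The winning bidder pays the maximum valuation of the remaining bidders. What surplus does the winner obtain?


Step 1: The winner is the agent with the highest value: agent 3 with value 188
Step 2: Values of other agents: [148, 87, 22]
Step 3: VCG payment = max of others' values = 148
Step 4: Surplus = 188 - 148 = 40

40


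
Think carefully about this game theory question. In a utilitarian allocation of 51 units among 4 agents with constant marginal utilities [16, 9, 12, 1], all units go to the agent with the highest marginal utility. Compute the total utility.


Step 1: The marginal utilities are [16, 9, 12, 1]
Step 2: The highest marginal utility is 16
Step 3: All 51 units go to that agent
Step 4: Total utility = 16 * 51 = 816

816


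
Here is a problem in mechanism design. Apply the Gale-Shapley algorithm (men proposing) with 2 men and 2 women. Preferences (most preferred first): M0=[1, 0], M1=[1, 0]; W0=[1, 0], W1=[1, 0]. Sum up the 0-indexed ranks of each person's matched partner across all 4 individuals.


Step 1: Run Gale-Shapley (men propose, women hold best offer):
  M0 proposes to W1; she accepts
  M1 proposes to W1; she switches from M0
  M0 proposes to W0; she accepts
Step 2: Final matching: W0-M0, W1-M1
Step 3: 0-indexed ranks (man's rank of his match, then woman's): 1 + 1 + 0 + 0
Step 4: Total rank sum = 2

2


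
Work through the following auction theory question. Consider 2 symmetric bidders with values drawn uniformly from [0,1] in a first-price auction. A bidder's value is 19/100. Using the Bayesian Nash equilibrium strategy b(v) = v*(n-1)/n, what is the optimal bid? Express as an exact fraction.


Step 1: The symmetric BNE bidding function is b(v) = v * (n-1) / n
Step 2: Substitute v = 19/100 and n = 2
Step 3: b = 19/100 * 1/2
Step 4: b = 19/200

19/200


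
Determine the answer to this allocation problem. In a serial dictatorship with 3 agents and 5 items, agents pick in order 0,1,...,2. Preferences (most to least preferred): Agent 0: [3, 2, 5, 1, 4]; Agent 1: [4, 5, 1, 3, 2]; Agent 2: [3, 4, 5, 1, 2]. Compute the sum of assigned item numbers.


Step 1: Agent 0 picks item 3
Step 2: Agent 1 picks item 4
Step 3: Agent 2 picks item 5
Step 4: Sum = 3 + 4 + 5 = 12

12


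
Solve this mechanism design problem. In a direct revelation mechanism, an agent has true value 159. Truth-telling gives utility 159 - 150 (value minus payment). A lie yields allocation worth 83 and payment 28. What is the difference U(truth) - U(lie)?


Step 1: U(truth) = value - payment = 159 - 150 = 9
Step 2: U(lie) = allocation - payment = 83 - 28 = 55
Step 3: IC gap = 9 - 55 = -46

-46


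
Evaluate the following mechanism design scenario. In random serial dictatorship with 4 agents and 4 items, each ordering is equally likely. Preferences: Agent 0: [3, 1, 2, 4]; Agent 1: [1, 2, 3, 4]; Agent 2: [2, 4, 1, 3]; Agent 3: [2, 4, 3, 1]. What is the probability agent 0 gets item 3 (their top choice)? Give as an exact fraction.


Step 1: Agent 0 wants item 3
Step 2: There are 24 possible orderings of agents
Step 3: In 24 orderings, agent 0 gets item 3
Step 4: Probability = 24/24 = 1

1


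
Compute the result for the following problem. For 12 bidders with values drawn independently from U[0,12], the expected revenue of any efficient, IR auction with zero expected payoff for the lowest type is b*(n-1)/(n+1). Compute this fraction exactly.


Step 1: By Revenue Equivalence, expected revenue = b*(n-1)/(n+1)
Step 2: Substituting n = 12, b = 12
Step 3: Revenue = 12*(12-1)/(12+1) = 12*11/13
Step 4: Revenue = 132/13

132/13


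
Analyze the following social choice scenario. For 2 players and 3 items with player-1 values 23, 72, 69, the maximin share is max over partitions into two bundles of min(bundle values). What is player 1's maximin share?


Step 1: Item values = 23, 72, 69
Step 2: Enumerate all 2-bundle partitions and take the smaller bundle:
  Partition 1: {23} vs {72,69} -> bundles 23, 141; min = 23
  Partition 2: {72} vs {23,69} -> bundles 72, 92; min = 72
  Partition 3: {69} vs {23,72} -> bundles 69, 95; min = 69
Step 3: MMS = max(23, 72, 69) = 72

72
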